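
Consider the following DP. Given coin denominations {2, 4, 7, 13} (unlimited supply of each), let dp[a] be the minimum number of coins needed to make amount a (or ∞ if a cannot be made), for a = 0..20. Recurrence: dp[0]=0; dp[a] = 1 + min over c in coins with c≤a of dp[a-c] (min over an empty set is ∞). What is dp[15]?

2

 a  0  1  2  3  4  5  6  7  8  9 10 11 12 13 14 15 16 17 18 19 20
dp  0  -  1  -  1  -  2  1  2  2  3  2  3  1  2  2  3  2  3  3  2
(- denotes ∞ / unreachable)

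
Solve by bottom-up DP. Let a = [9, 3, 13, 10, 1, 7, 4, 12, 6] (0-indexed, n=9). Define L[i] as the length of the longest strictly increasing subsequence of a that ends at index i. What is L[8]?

   i    0    1    2    3    4    5    6    7    8
a[i]    9    3   13   10    1    7    4   12    6
L[i]    1    1    2    2    1    2    2    3    3

3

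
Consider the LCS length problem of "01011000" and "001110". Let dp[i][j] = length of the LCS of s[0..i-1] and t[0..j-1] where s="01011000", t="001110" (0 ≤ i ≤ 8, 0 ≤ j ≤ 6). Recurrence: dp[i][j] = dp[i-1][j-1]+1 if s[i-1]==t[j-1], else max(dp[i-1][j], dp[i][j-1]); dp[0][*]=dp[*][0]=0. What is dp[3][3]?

2

   ''  0  0  1  1  1  0
''  0  0  0  0  0  0  0
 0  0  1  1  1  1  1  1
 1  0  1  1  2  2  2  2
 0  0  1  2  2  2  2  3
 1  0  1  2  3  3  3  3
 1  0  1  2  3  4  4  4
 0  0  1  2  3  4  4  5
 0  0  1  2  3  4  4  5
 0  0  1  2  3  4  4  5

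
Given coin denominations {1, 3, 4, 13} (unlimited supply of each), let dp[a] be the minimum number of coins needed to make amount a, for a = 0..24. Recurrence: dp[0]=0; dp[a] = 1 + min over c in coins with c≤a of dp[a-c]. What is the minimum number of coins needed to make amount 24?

4

 a  0  1  2  3  4  5  6  7  8  9 10 11 12 13 14 15 16 17 18 19 20 21 22 23 24
dp  0  1  2  1  1  2  2  2  2  3  3  3  3  1  2  3  2  2  3  3  3  3  4  4  4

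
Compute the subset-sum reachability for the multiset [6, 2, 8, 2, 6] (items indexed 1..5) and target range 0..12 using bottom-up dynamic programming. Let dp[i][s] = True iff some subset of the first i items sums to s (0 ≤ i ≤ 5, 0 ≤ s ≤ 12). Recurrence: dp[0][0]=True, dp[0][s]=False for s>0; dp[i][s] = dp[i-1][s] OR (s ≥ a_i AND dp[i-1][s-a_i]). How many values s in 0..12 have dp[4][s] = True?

i\s   0   1   2   3   4   5   6   7   8   9  10  11  12
  0   T   F   F   F   F   F   F   F   F   F   F   F   F
  1   T   F   F   F   F   F   T   F   F   F   F   F   F
  2   T   F   T   F   F   F   T   F   T   F   F   F   F
  3   T   F   T   F   F   F   T   F   T   F   T   F   F
  4   T   F   T   F   T   F   T   F   T   F   T   F   T
  5   T   F   T   F   T   F   T   F   T   F   T   F   T

7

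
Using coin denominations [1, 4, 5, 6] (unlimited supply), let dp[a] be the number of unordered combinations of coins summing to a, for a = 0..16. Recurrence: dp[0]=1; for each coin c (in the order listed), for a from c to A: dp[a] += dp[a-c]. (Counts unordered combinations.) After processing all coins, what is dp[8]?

5

after  coin     0     1     2     3     4     5     6     7     8     9    10    11    12    13    14    15    16
          1     1     1     1     1     1     1     1     1     1     1     1     1     1     1     1     1     1
          4     1     1     1     1     2     2     2     2     3     3     3     3     4     4     4     4     5
          5     1     1     1     1     2     3     3     3     4     5     6     6     7     8     9    10    11
          6     1     1     1     1     2     3     4     4     5     6     8     9    11    12    14    16    19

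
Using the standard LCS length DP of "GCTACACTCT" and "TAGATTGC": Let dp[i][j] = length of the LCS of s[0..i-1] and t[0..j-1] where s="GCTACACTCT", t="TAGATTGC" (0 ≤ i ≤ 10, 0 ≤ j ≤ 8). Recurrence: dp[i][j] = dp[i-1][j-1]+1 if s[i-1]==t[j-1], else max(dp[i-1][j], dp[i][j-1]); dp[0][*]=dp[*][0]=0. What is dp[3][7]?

   ''  T  A  G  A  T  T  G  C
''  0  0  0  0  0  0  0  0  0
 G  0  0  0  1  1  1  1  1  1
 C  0  0  0  1  1  1  1  1  2
 T  0  1  1  1  1  2  2  2  2
 A  0  1  2  2  2  2  2  2  2
 C  0  1  2  2  2  2  2  2  3
 A  0  1  2  2  3  3  3  3  3
 C  0  1  2  2  3  3  3  3  4
 T  0  1  2  2  3  4  4  4  4
 C  0  1  2  2  3  4  4  4  5
 T  0  1  2  2  3  4  5  5  5

2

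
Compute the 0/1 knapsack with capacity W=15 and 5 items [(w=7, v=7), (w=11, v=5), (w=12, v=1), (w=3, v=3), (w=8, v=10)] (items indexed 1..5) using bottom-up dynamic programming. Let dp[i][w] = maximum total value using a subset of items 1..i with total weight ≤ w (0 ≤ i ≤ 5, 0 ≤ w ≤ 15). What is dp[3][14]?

i\w   0   1   2   3   4   5   6   7   8   9  10  11  12  13  14  15
  0   0   0   0   0   0   0   0   0   0   0   0   0   0   0   0   0
  1   0   0   0   0   0   0   0   7   7   7   7   7   7   7   7   7
  2   0   0   0   0   0   0   0   7   7   7   7   7   7   7   7   7
  3   0   0   0   0   0   0   0   7   7   7   7   7   7   7   7   7
  4   0   0   0   3   3   3   3   7   7   7  10  10  10  10  10  10
  5   0   0   0   3   3   3   3   7  10  10  10  13  13  13  13  17

7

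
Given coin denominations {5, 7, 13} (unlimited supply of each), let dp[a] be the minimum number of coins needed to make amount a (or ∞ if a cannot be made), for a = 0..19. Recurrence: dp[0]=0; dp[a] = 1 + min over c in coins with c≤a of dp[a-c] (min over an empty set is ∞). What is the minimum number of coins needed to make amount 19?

3

 a  0  1  2  3  4  5  6  7  8  9 10 11 12 13 14 15 16 17 18 19
dp  0  -  -  -  -  1  -  1  -  -  2  -  2  1  2  3  -  3  2  3
(- denotes ∞ / unreachable)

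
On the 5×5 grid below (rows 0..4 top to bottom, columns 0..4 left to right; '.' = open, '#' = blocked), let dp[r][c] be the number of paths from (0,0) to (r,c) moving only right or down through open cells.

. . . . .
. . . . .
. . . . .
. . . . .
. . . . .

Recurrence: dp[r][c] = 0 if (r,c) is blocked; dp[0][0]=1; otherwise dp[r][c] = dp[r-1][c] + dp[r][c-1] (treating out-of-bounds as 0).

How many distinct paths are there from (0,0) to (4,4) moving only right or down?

r\c   0   1   2   3   4
  0   1   1   1   1   1
  1   1   2   3   4   5
  2   1   3   6  10  15
  3   1   4  10  20  35
  4   1   5  15  35  70

70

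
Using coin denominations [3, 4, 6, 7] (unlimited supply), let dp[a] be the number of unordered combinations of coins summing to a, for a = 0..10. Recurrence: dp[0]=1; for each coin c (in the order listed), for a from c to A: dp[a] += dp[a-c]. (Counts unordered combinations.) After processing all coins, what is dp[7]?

2

after  coin     0     1     2     3     4     5     6     7     8     9    10
          3     1     0     0     1     0     0     1     0     0     1     0
          4     1     0     0     1     1     0     1     1     1     1     1
          6     1     0     0     1     1     0     2     1     1     2     2
          7     1     0     0     1     1     0     2     2     1     2     3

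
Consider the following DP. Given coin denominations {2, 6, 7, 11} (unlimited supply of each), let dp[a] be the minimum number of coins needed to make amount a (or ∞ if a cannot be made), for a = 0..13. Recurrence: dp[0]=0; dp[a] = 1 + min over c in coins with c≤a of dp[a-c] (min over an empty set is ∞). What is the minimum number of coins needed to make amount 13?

 a  0  1  2  3  4  5  6  7  8  9 10 11 12 13
dp  0  -  1  -  2  -  1  1  2  2  3  1  2  2
(- denotes ∞ / unreachable)

2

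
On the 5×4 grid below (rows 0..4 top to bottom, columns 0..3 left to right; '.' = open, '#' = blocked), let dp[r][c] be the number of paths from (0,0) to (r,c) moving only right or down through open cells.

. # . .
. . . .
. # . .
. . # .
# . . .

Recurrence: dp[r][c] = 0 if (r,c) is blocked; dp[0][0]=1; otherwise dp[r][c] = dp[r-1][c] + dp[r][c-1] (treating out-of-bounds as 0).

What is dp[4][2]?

1

r\c   0   1   2   3
  0   1   0   0   0
  1   1   1   1   1
  2   1   0   1   2
  3   1   1   0   2
  4   0   1   1   3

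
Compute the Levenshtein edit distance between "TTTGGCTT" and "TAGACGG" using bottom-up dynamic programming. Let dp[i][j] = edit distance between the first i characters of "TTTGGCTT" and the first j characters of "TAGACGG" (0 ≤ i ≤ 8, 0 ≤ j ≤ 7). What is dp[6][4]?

4

   ''  T  A  G  A  C  G  G
''  0  1  2  3  4  5  6  7
 T  1  0  1  2  3  4  5  6
 T  2  1  1  2  3  4  5  6
 T  3  2  2  2  3  4  5  6
 G  4  3  3  2  3  4  4  5
 G  5  4  4  3  3  4  4  4
 C  6  5  5  4  4  3  4  5
 T  7  6  6  5  5  4  4  5
 T  8  7  7  6  6  5  5  5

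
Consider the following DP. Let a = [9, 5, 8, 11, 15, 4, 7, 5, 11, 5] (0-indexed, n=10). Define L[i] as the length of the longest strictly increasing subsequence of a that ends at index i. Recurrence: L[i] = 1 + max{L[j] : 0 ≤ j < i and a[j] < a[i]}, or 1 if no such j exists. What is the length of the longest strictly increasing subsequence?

   i    0    1    2    3    4    5    6    7    8    9
a[i]    9    5    8   11   15    4    7    5   11    5
L[i]    1    1    2    3    4    1    2    2    3    2

4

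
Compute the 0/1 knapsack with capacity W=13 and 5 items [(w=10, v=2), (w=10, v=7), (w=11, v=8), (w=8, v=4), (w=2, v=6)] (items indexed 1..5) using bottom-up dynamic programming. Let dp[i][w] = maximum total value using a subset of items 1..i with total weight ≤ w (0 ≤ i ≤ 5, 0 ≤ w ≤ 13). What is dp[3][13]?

8

i\w   0   1   2   3   4   5   6   7   8   9  10  11  12  13
  0   0   0   0   0   0   0   0   0   0   0   0   0   0   0
  1   0   0   0   0   0   0   0   0   0   0   2   2   2   2
  2   0   0   0   0   0   0   0   0   0   0   7   7   7   7
  3   0   0   0   0   0   0   0   0   0   0   7   8   8   8
  4   0   0   0   0   0   0   0   0   4   4   7   8   8   8
  5   0   0   6   6   6   6   6   6   6   6  10  10  13  14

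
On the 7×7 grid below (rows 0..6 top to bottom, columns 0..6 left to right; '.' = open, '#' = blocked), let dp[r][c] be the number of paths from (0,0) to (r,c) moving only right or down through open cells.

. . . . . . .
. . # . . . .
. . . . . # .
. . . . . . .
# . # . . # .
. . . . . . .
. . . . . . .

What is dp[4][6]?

21

r\c   0   1   2   3   4   5   6
  0   1   1   1   1   1   1   1
  1   1   2   0   1   2   3   4
  2   1   3   3   4   6   0   4
  3   1   4   7  11  17  17  21
  4   0   4   0  11  28   0  21
  5   0   4   4  15  43  43  64
  6   0   4   8  23  66 109 173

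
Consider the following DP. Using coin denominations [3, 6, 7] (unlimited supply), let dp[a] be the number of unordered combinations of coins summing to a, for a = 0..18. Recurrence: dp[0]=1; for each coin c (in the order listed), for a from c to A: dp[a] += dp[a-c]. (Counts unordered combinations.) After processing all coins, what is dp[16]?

2

after  coin     0     1     2     3     4     5     6     7     8     9    10    11    12    13    14    15    16    17    18
          3     1     0     0     1     0     0     1     0     0     1     0     0     1     0     0     1     0     0     1
          6     1     0     0     1     0     0     2     0     0     2     0     0     3     0     0     3     0     0     4
          7     1     0     0     1     0     0     2     1     0     2     1     0     3     2     1     3     2     1     4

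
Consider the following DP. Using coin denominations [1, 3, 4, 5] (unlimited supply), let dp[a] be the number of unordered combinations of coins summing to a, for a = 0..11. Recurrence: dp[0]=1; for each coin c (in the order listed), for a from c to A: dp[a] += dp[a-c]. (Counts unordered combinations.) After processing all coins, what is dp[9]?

after  coin     0     1     2     3     4     5     6     7     8     9    10    11
          1     1     1     1     1     1     1     1     1     1     1     1     1
          3     1     1     1     2     2     2     3     3     3     4     4     4
          4     1     1     1     2     3     3     4     5     6     7     8     9
          5     1     1     1     2     3     4     5     6     8    10    12    14

10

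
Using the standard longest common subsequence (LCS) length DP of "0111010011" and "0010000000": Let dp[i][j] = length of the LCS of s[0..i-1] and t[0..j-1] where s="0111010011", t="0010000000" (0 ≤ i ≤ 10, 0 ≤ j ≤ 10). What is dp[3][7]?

   ''  0  0  1  0  0  0  0  0  0  0
''  0  0  0  0  0  0  0  0  0  0  0
 0  0  1  1  1  1  1  1  1  1  1  1
 1  0  1  1  2  2  2  2  2  2  2  2
 1  0  1  1  2  2  2  2  2  2  2  2
 1  0  1  1  2  2  2  2  2  2  2  2
 0  0  1  2  2  3  3  3  3  3  3  3
 1  0  1  2  3  3  3  3  3  3  3  3
 0  0  1  2  3  4  4  4  4  4  4  4
 0  0  1  2  3  4  5  5  5  5  5  5
 1  0  1  2  3  4  5  5  5  5  5  5
 1  0  1  2  3  4  5  5  5  5  5  5

2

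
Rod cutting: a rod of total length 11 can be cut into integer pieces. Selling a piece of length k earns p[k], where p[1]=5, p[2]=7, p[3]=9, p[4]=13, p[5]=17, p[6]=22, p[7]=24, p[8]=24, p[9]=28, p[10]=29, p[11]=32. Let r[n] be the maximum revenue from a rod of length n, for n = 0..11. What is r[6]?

30

   n    0    1    2    3    4    5    6    7    8    9   10   11
r[n]    0    5   10   15   20   25   30   35   40   45   50   55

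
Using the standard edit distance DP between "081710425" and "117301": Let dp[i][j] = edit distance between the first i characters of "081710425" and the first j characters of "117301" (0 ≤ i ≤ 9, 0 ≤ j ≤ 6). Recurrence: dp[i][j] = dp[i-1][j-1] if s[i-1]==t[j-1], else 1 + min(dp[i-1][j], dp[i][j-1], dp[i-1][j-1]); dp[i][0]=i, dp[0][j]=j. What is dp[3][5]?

   ''  1  1  7  3  0  1
''  0  1  2  3  4  5  6
 0  1  1  2  3  4  4  5
 8  2  2  2  3  4  5  5
 1  3  2  2  3  4  5  5
 7  4  3  3  2  3  4  5
 1  5  4  3  3  3  4  4
 0  6  5  4  4  4  3  4
 4  7  6  5  5  5  4  4
 2  8  7  6  6  6  5  5
 5  9  8  7  7  7  6  6

5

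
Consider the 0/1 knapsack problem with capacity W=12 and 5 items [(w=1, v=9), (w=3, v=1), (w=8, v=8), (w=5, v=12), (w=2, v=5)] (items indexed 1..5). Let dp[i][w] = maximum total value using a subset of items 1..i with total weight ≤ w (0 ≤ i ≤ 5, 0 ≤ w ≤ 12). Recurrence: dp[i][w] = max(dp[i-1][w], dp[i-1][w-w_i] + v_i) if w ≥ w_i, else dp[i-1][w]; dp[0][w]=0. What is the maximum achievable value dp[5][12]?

i\w   0   1   2   3   4   5   6   7   8   9  10  11  12
  0   0   0   0   0   0   0   0   0   0   0   0   0   0
  1   0   9   9   9   9   9   9   9   9   9   9   9   9
  2   0   9   9   9  10  10  10  10  10  10  10  10  10
  3   0   9   9   9  10  10  10  10  10  17  17  17  18
  4   0   9   9   9  10  12  21  21  21  22  22  22  22
  5   0   9   9  14  14  14  21  21  26  26  26  27  27

27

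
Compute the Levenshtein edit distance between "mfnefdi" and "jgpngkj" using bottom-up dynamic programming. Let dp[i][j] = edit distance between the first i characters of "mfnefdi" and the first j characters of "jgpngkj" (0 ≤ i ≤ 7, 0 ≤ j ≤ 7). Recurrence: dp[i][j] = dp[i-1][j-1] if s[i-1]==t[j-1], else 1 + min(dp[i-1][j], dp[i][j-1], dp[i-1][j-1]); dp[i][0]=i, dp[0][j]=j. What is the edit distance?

   ''  j  g  p  n  g  k  j
''  0  1  2  3  4  5  6  7
 m  1  1  2  3  4  5  6  7
 f  2  2  2  3  4  5  6  7
 n  3  3  3  3  3  4  5  6
 e  4  4  4  4  4  4  5  6
 f  5  5  5  5  5  5  5  6
 d  6  6  6  6  6  6  6  6
 i  7  7  7  7  7  7  7  7

7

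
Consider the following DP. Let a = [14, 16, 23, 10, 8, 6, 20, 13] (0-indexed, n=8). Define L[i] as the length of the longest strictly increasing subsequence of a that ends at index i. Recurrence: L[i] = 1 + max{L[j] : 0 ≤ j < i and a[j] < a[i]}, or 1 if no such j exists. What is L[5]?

1

   i    0    1    2    3    4    5    6    7
a[i]   14   16   23   10    8    6   20   13
L[i]    1    2    3    1    1    1    3    2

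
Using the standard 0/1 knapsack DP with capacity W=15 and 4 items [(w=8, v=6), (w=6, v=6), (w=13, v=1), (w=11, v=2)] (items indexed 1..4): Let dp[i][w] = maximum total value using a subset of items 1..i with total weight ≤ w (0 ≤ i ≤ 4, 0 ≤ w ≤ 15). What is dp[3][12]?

6

i\w   0   1   2   3   4   5   6   7   8   9  10  11  12  13  14  15
  0   0   0   0   0   0   0   0   0   0   0   0   0   0   0   0   0
  1   0   0   0   0   0   0   0   0   6   6   6   6   6   6   6   6
  2   0   0   0   0   0   0   6   6   6   6   6   6   6   6  12  12
  3   0   0   0   0   0   0   6   6   6   6   6   6   6   6  12  12
  4   0   0   0   0   0   0   6   6   6   6   6   6   6   6  12  12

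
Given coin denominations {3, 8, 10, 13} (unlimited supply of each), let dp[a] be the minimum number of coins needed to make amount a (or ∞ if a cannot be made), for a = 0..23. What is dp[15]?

5

 a  0  1  2  3  4  5  6  7  8  9 10 11 12 13 14 15 16 17 18 19 20 21 22 23
dp  0  -  -  1  -  -  2  -  1  3  1  2  4  1  3  5  2  4  2  3  2  2  4  2
(- denotes ∞ / unreachable)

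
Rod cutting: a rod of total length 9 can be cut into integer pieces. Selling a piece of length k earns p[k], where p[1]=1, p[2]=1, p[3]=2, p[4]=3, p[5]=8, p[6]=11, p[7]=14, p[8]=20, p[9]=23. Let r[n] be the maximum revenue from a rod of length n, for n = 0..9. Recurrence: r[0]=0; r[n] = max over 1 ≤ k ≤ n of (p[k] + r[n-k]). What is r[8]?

   n    0    1    2    3    4    5    6    7    8    9
r[n]    0    1    2    3    4    8   11   14   20   23

20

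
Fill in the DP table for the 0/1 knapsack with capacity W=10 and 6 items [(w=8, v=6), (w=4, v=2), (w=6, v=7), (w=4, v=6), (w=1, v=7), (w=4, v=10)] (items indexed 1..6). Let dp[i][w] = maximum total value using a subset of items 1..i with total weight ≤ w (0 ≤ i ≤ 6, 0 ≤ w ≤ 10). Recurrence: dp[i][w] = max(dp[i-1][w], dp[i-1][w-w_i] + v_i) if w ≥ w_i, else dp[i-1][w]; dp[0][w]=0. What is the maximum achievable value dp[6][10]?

23

i\w   0   1   2   3   4   5   6   7   8   9  10
  0   0   0   0   0   0   0   0   0   0   0   0
  1   0   0   0   0   0   0   0   0   6   6   6
  2   0   0   0   0   2   2   2   2   6   6   6
  3   0   0   0   0   2   2   7   7   7   7   9
  4   0   0   0   0   6   6   7   7   8   8  13
  5   0   7   7   7   7  13  13  14  14  15  15
  6   0   7   7   7  10  17  17  17  17  23  23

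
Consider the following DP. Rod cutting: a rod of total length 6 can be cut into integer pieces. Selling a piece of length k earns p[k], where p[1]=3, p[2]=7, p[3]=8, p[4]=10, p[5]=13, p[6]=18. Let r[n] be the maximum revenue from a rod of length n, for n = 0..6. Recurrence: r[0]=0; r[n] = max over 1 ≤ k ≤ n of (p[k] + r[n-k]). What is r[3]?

   n    0    1    2    3    4    5    6
r[n]    0    3    7   10   14   17   21

10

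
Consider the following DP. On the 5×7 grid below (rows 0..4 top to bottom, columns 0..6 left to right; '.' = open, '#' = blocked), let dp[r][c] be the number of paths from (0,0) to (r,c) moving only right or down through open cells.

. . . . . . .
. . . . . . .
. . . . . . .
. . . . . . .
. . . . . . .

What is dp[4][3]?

35

r\c   0   1   2   3   4   5   6
  0   1   1   1   1   1   1   1
  1   1   2   3   4   5   6   7
  2   1   3   6  10  15  21  28
  3   1   4  10  20  35  56  84
  4   1   5  15  35  70 126 210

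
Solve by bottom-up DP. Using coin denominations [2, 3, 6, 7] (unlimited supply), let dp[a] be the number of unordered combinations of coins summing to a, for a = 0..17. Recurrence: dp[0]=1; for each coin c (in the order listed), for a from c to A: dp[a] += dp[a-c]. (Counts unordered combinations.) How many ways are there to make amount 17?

after  coin     0     1     2     3     4     5     6     7     8     9    10    11    12    13    14    15    16    17
          2     1     0     1     0     1     0     1     0     1     0     1     0     1     0     1     0     1     0
          3     1     0     1     1     1     1     2     1     2     2     2     2     3     2     3     3     3     3
          6     1     0     1     1     1     1     3     1     3     3     3     3     6     3     6     6     6     6
          7     1     0     1     1     1     1     3     2     3     4     4     4     7     6     8     9    10    10

10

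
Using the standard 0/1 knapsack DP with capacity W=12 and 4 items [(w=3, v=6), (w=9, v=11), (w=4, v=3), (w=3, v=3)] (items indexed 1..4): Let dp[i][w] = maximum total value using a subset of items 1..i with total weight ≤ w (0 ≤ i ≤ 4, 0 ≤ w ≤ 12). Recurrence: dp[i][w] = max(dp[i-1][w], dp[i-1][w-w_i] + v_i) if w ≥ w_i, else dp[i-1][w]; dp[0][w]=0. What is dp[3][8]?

i\w   0   1   2   3   4   5   6   7   8   9  10  11  12
  0   0   0   0   0   0   0   0   0   0   0   0   0   0
  1   0   0   0   6   6   6   6   6   6   6   6   6   6
  2   0   0   0   6   6   6   6   6   6  11  11  11  17
  3   0   0   0   6   6   6   6   9   9  11  11  11  17
  4   0   0   0   6   6   6   9   9   9  11  12  12  17

9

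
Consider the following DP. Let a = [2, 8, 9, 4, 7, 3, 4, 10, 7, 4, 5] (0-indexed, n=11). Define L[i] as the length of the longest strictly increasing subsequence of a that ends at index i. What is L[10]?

4

   i    0    1    2    3    4    5    6    7    8    9   10
a[i]    2    8    9    4    7    3    4   10    7    4    5
L[i]    1    2    3    2    3    2    3    4    4    3    4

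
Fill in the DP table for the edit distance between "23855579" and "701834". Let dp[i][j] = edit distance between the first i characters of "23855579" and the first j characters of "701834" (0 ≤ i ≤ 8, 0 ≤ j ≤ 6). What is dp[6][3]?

6

   ''  7  0  1  8  3  4
''  0  1  2  3  4  5  6
 2  1  1  2  3  4  5  6
 3  2  2  2  3  4  4  5
 8  3  3  3  3  3  4  5
 5  4  4  4  4  4  4  5
 5  5  5  5  5  5  5  5
 5  6  6  6  6  6  6  6
 7  7  6  7  7  7  7  7
 9  8  7  7  8  8  8  8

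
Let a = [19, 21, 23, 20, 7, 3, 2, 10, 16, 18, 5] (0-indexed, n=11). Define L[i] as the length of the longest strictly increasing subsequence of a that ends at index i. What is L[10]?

2

   i    0    1    2    3    4    5    6    7    8    9   10
a[i]   19   21   23   20    7    3    2   10   16   18    5
L[i]    1    2    3    2    1    1    1    2    3    4    2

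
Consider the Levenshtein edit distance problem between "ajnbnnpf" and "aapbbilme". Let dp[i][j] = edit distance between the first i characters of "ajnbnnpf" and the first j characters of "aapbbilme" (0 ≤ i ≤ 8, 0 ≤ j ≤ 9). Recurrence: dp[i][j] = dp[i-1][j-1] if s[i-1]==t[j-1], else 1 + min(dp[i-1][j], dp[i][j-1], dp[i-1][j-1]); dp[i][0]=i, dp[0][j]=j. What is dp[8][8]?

6

   ''  a  a  p  b  b  i  l  m  e
''  0  1  2  3  4  5  6  7  8  9
 a  1  0  1  2  3  4  5  6  7  8
 j  2  1  1  2  3  4  5  6  7  8
 n  3  2  2  2  3  4  5  6  7  8
 b  4  3  3  3  2  3  4  5  6  7
 n  5  4  4  4  3  3  4  5  6  7
 n  6  5  5  5  4  4  4  5  6  7
 p  7  6  6  5  5  5  5  5  6  7
 f  8  7  7  6  6  6  6  6  6  7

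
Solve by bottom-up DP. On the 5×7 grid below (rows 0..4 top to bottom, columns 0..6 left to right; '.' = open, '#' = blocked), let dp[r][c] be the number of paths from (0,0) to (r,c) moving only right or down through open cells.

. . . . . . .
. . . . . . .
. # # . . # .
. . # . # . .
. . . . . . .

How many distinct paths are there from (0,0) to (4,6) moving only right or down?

13

r\c   0   1   2   3   4   5   6
  0   1   1   1   1   1   1   1
  1   1   2   3   4   5   6   7
  2   1   0   0   4   9   0   7
  3   1   1   0   4   0   0   7
  4   1   2   2   6   6   6  13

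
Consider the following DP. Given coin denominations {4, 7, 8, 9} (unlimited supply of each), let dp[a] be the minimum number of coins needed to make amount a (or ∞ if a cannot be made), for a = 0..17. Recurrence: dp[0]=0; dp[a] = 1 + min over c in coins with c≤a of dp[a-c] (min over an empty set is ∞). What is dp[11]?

2

 a  0  1  2  3  4  5  6  7  8  9 10 11 12 13 14 15 16 17
dp  0  -  -  -  1  -  -  1  1  1  -  2  2  2  2  2  2  2
(- denotes ∞ / unreachable)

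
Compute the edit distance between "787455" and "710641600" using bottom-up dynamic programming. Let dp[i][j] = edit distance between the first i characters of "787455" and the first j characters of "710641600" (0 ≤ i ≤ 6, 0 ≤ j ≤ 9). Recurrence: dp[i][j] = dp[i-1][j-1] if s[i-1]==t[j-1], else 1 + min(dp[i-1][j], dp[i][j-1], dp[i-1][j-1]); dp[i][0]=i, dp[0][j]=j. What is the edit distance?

   ''  7  1  0  6  4  1  6  0  0
''  0  1  2  3  4  5  6  7  8  9
 7  1  0  1  2  3  4  5  6  7  8
 8  2  1  1  2  3  4  5  6  7  8
 7  3  2  2  2  3  4  5  6  7  8
 4  4  3  3  3  3  3  4  5  6  7
 5  5  4  4  4  4  4  4  5  6  7
 5  6  5  5  5  5  5  5  5  6  7

7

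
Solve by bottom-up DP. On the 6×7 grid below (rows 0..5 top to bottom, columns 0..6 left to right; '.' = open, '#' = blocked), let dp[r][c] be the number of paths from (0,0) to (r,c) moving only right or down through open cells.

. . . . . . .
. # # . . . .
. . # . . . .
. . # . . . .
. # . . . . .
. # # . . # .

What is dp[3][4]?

r\c   0   1   2   3   4   5   6
  0   1   1   1   1   1   1   1
  1   1   0   0   1   2   3   4
  2   1   1   0   1   3   6  10
  3   1   2   0   1   4  10  20
  4   1   0   0   1   5  15  35
  5   1   0   0   1   6   0  35

4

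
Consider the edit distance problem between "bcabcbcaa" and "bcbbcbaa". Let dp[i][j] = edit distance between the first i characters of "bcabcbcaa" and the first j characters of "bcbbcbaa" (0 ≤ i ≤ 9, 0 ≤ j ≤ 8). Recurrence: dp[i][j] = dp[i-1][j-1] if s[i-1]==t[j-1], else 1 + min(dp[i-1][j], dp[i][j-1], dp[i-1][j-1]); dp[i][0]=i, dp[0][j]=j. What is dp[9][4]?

5

   ''  b  c  b  b  c  b  a  a
''  0  1  2  3  4  5  6  7  8
 b  1  0  1  2  3  4  5  6  7
 c  2  1  0  1  2  3  4  5  6
 a  3  2  1  1  2  3  4  4  5
 b  4  3  2  1  1  2  3  4  5
 c  5  4  3  2  2  1  2  3  4
 b  6  5  4  3  2  2  1  2  3
 c  7  6  5  4  3  2  2  2  3
 a  8  7  6  5  4  3  3  2  2
 a  9  8  7  6  5  4  4  3  2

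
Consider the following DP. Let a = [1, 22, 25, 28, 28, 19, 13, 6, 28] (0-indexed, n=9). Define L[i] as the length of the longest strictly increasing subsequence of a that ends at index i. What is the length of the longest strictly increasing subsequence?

   i    0    1    2    3    4    5    6    7    8
a[i]    1   22   25   28   28   19   13    6   28
L[i]    1    2    3    4    4    2    2    2    4

4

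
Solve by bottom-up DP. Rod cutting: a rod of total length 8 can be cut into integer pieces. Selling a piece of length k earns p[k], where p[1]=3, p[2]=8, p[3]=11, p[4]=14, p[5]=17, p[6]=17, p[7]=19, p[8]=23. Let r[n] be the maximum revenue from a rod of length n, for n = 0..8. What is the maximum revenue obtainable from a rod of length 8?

   n    0    1    2    3    4    5    6    7    8
r[n]    0    3    8   11   16   19   24   27   32

32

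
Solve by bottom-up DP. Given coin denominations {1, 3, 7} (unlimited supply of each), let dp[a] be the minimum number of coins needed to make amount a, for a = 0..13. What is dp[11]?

 a  0  1  2  3  4  5  6  7  8  9 10 11 12 13
dp  0  1  2  1  2  3  2  1  2  3  2  3  4  3

3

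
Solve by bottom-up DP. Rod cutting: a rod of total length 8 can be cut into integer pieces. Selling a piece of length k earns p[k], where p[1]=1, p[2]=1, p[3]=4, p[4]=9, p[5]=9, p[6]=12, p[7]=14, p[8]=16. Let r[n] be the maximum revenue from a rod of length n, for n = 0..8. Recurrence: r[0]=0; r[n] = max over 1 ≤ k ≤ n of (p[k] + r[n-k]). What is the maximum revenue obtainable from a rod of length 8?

   n    0    1    2    3    4    5    6    7    8
r[n]    0    1    2    4    9   10   12   14   18

18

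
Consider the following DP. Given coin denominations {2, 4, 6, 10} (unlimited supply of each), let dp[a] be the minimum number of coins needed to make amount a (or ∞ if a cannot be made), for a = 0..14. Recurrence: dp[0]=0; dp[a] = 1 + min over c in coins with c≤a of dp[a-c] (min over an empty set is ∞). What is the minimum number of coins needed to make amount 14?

2

 a  0  1  2  3  4  5  6  7  8  9 10 11 12 13 14
dp  0  -  1  -  1  -  1  -  2  -  1  -  2  -  2
(- denotes ∞ / unreachable)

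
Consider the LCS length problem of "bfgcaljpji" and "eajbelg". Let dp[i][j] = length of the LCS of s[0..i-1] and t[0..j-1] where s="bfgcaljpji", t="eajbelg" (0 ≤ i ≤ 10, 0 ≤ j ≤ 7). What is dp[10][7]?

2

   ''  e  a  j  b  e  l  g
''  0  0  0  0  0  0  0  0
 b  0  0  0  0  1  1  1  1
 f  0  0  0  0  1  1  1  1
 g  0  0  0  0  1  1  1  2
 c  0  0  0  0  1  1  1  2
 a  0  0  1  1  1  1  1  2
 l  0  0  1  1  1  1  2  2
 j  0  0  1  2  2  2  2  2
 p  0  0  1  2  2  2  2  2
 j  0  0  1  2  2  2  2  2
 i  0  0  1  2  2  2  2  2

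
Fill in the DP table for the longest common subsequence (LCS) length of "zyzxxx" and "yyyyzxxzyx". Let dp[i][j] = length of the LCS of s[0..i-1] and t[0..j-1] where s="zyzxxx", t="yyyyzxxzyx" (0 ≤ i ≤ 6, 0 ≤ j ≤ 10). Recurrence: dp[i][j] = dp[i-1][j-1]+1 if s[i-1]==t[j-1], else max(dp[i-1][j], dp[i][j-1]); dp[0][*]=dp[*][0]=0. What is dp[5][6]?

   ''  y  y  y  y  z  x  x  z  y  x
''  0  0  0  0  0  0  0  0  0  0  0
 z  0  0  0  0  0  1  1  1  1  1  1
 y  0  1  1  1  1  1  1  1  1  2  2
 z  0  1  1  1  1  2  2  2  2  2  2
 x  0  1  1  1  1  2  3  3  3  3  3
 x  0  1  1  1  1  2  3  4  4  4  4
 x  0  1  1  1  1  2  3  4  4  4  5

3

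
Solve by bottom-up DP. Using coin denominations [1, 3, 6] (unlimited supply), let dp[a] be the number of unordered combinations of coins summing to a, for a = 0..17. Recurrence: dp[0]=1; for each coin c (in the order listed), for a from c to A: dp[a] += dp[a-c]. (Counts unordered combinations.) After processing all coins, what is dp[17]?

12

after  coin     0     1     2     3     4     5     6     7     8     9    10    11    12    13    14    15    16    17
          1     1     1     1     1     1     1     1     1     1     1     1     1     1     1     1     1     1     1
          3     1     1     1     2     2     2     3     3     3     4     4     4     5     5     5     6     6     6
          6     1     1     1     2     2     2     4     4     4     6     6     6     9     9     9    12    12    12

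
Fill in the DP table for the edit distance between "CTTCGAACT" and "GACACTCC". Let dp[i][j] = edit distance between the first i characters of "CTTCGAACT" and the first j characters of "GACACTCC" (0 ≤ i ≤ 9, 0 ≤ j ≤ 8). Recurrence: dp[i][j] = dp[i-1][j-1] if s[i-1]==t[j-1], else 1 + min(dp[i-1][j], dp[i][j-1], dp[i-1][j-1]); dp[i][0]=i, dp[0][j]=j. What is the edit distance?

   ''  G  A  C  A  C  T  C  C
''  0  1  2  3  4  5  6  7  8
 C  1  1  2  2  3  4  5  6  7
 T  2  2  2  3  3  4  4  5  6
 T  3  3  3  3  4  4  4  5  6
 C  4  4  4  3  4  4  5  4  5
 G  5  4  5  4  4  5  5  5  5
 A  6  5  4  5  4  5  6  6  6
 A  7  6  5  5  5  5  6  7  7
 C  8  7  6  5  6  5  6  6  7
 T  9  8  7  6  6  6  5  6  7

7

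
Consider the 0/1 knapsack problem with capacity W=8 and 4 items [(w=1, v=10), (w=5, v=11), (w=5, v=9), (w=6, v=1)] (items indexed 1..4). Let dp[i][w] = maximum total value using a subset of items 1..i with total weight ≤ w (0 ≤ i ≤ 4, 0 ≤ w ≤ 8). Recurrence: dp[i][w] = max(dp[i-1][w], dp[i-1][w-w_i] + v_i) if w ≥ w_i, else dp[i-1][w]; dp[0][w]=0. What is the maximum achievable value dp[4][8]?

i\w   0   1   2   3   4   5   6   7   8
  0   0   0   0   0   0   0   0   0   0
  1   0  10  10  10  10  10  10  10  10
  2   0  10  10  10  10  11  21  21  21
  3   0  10  10  10  10  11  21  21  21
  4   0  10  10  10  10  11  21  21  21

21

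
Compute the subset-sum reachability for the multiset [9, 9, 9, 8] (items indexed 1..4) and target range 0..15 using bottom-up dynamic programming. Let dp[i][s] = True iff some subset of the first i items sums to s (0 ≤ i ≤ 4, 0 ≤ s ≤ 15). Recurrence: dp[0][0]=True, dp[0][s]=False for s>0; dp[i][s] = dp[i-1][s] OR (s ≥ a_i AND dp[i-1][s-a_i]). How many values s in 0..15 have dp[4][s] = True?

3

i\s   0   1   2   3   4   5   6   7   8   9  10  11  12  13  14  15
  0   T   F   F   F   F   F   F   F   F   F   F   F   F   F   F   F
  1   T   F   F   F   F   F   F   F   F   T   F   F   F   F   F   F
  2   T   F   F   F   F   F   F   F   F   T   F   F   F   F   F   F
  3   T   F   F   F   F   F   F   F   F   T   F   F   F   F   F   F
  4   T   F   F   F   F   F   F   F   T   T   F   F   F   F   F   F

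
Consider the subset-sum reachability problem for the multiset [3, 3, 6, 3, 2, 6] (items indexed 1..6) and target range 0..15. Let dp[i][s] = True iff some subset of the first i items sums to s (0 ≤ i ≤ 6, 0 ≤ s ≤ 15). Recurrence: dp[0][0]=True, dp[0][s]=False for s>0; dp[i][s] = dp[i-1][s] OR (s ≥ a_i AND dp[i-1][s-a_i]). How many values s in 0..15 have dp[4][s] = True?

6

i\s   0   1   2   3   4   5   6   7   8   9  10  11  12  13  14  15
  0   T   F   F   F   F   F   F   F   F   F   F   F   F   F   F   F
  1   T   F   F   T   F   F   F   F   F   F   F   F   F   F   F   F
  2   T   F   F   T   F   F   T   F   F   F   F   F   F   F   F   F
  3   T   F   F   T   F   F   T   F   F   T   F   F   T   F   F   F
  4   T   F   F   T   F   F   T   F   F   T   F   F   T   F   F   T
  5   T   F   T   T   F   T   T   F   T   T   F   T   T   F   T   T
  6   T   F   T   T   F   T   T   F   T   T   F   T   T   F   T   T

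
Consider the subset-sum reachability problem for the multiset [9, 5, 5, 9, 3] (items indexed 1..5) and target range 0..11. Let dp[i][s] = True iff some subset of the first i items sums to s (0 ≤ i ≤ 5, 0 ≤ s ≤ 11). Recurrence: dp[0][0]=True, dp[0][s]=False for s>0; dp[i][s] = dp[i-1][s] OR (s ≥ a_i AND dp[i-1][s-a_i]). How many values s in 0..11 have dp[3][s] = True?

i\s   0   1   2   3   4   5   6   7   8   9  10  11
  0   T   F   F   F   F   F   F   F   F   F   F   F
  1   T   F   F   F   F   F   F   F   F   T   F   F
  2   T   F   F   F   F   T   F   F   F   T   F   F
  3   T   F   F   F   F   T   F   F   F   T   T   F
  4   T   F   F   F   F   T   F   F   F   T   T   F
  5   T   F   F   T   F   T   F   F   T   T   T   F

4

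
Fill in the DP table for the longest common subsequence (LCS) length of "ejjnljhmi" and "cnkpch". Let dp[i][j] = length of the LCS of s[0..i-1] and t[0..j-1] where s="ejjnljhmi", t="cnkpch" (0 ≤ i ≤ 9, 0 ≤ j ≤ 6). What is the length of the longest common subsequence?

2

   ''  c  n  k  p  c  h
''  0  0  0  0  0  0  0
 e  0  0  0  0  0  0  0
 j  0  0  0  0  0  0  0
 j  0  0  0  0  0  0  0
 n  0  0  1  1  1  1  1
 l  0  0  1  1  1  1  1
 j  0  0  1  1  1  1  1
 h  0  0  1  1  1  1  2
 m  0  0  1  1  1  1  2
 i  0  0  1  1  1  1  2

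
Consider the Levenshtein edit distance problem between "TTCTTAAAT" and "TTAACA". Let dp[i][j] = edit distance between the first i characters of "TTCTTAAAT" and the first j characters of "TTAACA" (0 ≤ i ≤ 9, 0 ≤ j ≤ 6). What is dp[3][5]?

   ''  T  T  A  A  C  A
''  0  1  2  3  4  5  6
 T  1  0  1  2  3  4  5
 T  2  1  0  1  2  3  4
 C  3  2  1  1  2  2  3
 T  4  3  2  2  2  3  3
 T  5  4  3  3  3  3  4
 A  6  5  4  3  3  4  3
 A  7  6  5  4  3  4  4
 A  8  7  6  5  4  4  4
 T  9  8  7  6  5  5  5

2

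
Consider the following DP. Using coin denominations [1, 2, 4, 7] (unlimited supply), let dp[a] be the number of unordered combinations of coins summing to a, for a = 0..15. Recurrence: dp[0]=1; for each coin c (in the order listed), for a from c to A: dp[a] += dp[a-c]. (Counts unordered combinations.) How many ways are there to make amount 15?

after  coin     0     1     2     3     4     5     6     7     8     9    10    11    12    13    14    15
          1     1     1     1     1     1     1     1     1     1     1     1     1     1     1     1     1
          2     1     1     2     2     3     3     4     4     5     5     6     6     7     7     8     8
          4     1     1     2     2     4     4     6     6     9     9    12    12    16    16    20    20
          7     1     1     2     2     4     4     6     7    10    11    14    16    20    22    27    30

30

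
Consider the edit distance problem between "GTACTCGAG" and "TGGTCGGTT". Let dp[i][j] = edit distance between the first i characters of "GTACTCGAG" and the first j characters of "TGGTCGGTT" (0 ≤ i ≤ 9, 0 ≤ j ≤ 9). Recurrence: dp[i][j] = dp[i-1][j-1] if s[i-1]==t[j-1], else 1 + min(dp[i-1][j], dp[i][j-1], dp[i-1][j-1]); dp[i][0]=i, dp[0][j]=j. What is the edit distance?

6

   ''  T  G  G  T  C  G  G  T  T
''  0  1  2  3  4  5  6  7  8  9
 G  1  1  1  2  3  4  5  6  7  8
 T  2  1  2  2  2  3  4  5  6  7
 A  3  2  2  3  3  3  4  5  6  7
 C  4  3  3  3  4  3  4  5  6  7
 T  5  4  4  4  3  4  4  5  5  6
 C  6  5  5  5  4  3  4  5  6  6
 G  7  6  5  5  5  4  3  4  5  6
 A  8  7  6  6  6  5  4  4  5  6
 G  9  8  7  6  7  6  5  4  5  6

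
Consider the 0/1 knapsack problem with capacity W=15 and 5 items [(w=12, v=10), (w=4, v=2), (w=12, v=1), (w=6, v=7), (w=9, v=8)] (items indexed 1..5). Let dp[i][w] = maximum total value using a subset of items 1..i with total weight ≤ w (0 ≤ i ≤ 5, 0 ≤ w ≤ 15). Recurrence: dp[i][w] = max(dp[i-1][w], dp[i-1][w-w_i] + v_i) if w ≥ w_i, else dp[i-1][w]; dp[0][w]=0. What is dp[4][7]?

i\w   0   1   2   3   4   5   6   7   8   9  10  11  12  13  14  15
  0   0   0   0   0   0   0   0   0   0   0   0   0   0   0   0   0
  1   0   0   0   0   0   0   0   0   0   0   0   0  10  10  10  10
  2   0   0   0   0   2   2   2   2   2   2   2   2  10  10  10  10
  3   0   0   0   0   2   2   2   2   2   2   2   2  10  10  10  10
  4   0   0   0   0   2   2   7   7   7   7   9   9  10  10  10  10
  5   0   0   0   0   2   2   7   7   7   8   9   9  10  10  10  15

7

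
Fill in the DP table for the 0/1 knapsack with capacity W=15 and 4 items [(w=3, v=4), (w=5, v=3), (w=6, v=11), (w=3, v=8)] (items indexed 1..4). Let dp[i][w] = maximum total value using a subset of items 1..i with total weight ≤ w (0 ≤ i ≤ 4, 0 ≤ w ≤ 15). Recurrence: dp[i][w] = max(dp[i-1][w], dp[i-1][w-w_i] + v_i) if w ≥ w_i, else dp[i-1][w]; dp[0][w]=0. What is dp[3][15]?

18

i\w   0   1   2   3   4   5   6   7   8   9  10  11  12  13  14  15
  0   0   0   0   0   0   0   0   0   0   0   0   0   0   0   0   0
  1   0   0   0   4   4   4   4   4   4   4   4   4   4   4   4   4
  2   0   0   0   4   4   4   4   4   7   7   7   7   7   7   7   7
  3   0   0   0   4   4   4  11  11  11  15  15  15  15  15  18  18
  4   0   0   0   8   8   8  12  12  12  19  19  19  23  23  23  23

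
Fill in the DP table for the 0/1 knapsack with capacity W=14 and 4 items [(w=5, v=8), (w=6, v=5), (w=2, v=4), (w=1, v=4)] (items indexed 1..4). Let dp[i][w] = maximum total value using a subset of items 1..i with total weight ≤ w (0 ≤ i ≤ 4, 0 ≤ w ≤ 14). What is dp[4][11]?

i\w   0   1   2   3   4   5   6   7   8   9  10  11  12  13  14
  0   0   0   0   0   0   0   0   0   0   0   0   0   0   0   0
  1   0   0   0   0   0   8   8   8   8   8   8   8   8   8   8
  2   0   0   0   0   0   8   8   8   8   8   8  13  13  13  13
  3   0   0   4   4   4   8   8  12  12  12  12  13  13  17  17
  4   0   4   4   8   8   8  12  12  16  16  16  16  17  17  21

16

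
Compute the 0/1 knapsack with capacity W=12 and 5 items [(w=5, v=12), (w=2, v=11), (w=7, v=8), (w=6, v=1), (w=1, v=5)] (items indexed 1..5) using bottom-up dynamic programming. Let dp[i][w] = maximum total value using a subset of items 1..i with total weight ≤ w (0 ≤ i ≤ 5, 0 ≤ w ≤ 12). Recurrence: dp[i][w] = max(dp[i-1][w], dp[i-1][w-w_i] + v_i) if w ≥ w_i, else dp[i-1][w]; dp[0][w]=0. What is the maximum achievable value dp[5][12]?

i\w   0   1   2   3   4   5   6   7   8   9  10  11  12
  0   0   0   0   0   0   0   0   0   0   0   0   0   0
  1   0   0   0   0   0  12  12  12  12  12  12  12  12
  2   0   0  11  11  11  12  12  23  23  23  23  23  23
  3   0   0  11  11  11  12  12  23  23  23  23  23  23
  4   0   0  11  11  11  12  12  23  23  23  23  23  23
  5   0   5  11  16  16  16  17  23  28  28  28  28  28

28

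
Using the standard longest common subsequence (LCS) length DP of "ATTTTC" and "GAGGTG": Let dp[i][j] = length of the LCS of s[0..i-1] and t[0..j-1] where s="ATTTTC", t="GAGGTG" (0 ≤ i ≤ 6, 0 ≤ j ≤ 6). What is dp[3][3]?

   ''  G  A  G  G  T  G
''  0  0  0  0  0  0  0
 A  0  0  1  1  1  1  1
 T  0  0  1  1  1  2  2
 T  0  0  1  1  1  2  2
 T  0  0  1  1  1  2  2
 T  0  0  1  1  1  2  2
 C  0  0  1  1  1  2  2

1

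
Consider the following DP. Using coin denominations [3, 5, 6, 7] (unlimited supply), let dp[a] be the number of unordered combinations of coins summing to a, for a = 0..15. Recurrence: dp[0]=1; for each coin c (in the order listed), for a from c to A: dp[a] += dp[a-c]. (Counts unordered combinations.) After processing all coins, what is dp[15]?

5

after  coin     0     1     2     3     4     5     6     7     8     9    10    11    12    13    14    15
          3     1     0     0     1     0     0     1     0     0     1     0     0     1     0     0     1
          5     1     0     0     1     0     1     1     0     1     1     1     1     1     1     1     2
          6     1     0     0     1     0     1     2     0     1     2     1     2     3     1     2     4
          7     1     0     0     1     0     1     2     1     1     2     2     2     4     3     3     5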